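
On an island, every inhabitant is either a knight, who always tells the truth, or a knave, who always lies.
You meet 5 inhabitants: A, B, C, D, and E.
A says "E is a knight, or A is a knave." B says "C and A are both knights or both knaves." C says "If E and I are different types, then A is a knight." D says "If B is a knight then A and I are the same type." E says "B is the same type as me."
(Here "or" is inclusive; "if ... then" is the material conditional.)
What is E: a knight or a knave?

E is a knight.

Consistent assignments: {A=knight, B=knight, C=knight, D=knight, E=knight}; {A=knight, B=knight, C=knight, D=knave, E=knight}
In every consistent assignment, E is a knight.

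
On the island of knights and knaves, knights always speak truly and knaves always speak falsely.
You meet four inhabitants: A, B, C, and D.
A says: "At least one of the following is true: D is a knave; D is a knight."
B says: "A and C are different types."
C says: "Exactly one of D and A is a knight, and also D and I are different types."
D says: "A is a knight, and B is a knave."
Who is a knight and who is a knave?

A is a knight; "at least one of the following is true: D is a knave; D is a knight" is true, as required.
B is a knight, so "A and C are different types" must be true — and it is.
C is a knave, so "exactly one of D and A is a knight, and also D and I are different types" must be False — and it is.
D is a knave, and the claim "A is a knight, and B is a knave" is indeed False.

A is a knight, B is a knight, C is a knave, and D is a knave.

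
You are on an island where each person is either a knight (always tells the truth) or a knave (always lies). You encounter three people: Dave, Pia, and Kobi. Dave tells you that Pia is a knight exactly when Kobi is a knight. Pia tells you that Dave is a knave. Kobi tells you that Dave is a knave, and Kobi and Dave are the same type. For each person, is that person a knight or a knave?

Dave is a knight, so "Pia is a knight exactly when Kobi is a knight" must be True — and it is.
Pia is a knave, so "Dave is a knave" must be false — and it is.
Kobi is a knave, so "Dave is a knave, and Kobi and Dave are the same type" must be false — and it is.

Dave is a knight, Pia is a knave, and Kobi is a knave.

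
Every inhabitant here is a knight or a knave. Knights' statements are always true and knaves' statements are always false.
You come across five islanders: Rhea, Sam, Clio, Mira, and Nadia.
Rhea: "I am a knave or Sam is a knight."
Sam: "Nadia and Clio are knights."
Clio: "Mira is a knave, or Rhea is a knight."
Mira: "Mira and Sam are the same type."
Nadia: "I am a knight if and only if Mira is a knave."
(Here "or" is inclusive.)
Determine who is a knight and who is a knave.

Rhea is a knight; "I am a knave or Sam is a knight" is true, as required.
Since Sam is a knight, "Nadia and Clio are knights" needs to be true, which holds.
Since Clio is a knight, "Mira is a knave, or Rhea is a knight" needs to be true, which holds.
Mira is a knave, so "Mira and Sam are the same type" must be False — and it is.
Nadia is a knight, and the claim "I am a knight if and only if Mira is a knave" is indeed true.

Rhea is a knight, Sam is a knight, Clio is a knight, Mira is a knave, and Nadia is a knight.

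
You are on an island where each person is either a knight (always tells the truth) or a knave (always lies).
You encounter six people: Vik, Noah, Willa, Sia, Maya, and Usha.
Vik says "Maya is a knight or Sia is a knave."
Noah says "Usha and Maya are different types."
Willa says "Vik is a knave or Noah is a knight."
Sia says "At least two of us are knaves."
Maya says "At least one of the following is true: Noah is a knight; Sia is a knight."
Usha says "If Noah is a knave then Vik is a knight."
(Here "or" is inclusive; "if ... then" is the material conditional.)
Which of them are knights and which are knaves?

Vik is a knight, Noah is a knave, Willa is a knave, Sia is a knight, Maya is a knight, and Usha is a knight.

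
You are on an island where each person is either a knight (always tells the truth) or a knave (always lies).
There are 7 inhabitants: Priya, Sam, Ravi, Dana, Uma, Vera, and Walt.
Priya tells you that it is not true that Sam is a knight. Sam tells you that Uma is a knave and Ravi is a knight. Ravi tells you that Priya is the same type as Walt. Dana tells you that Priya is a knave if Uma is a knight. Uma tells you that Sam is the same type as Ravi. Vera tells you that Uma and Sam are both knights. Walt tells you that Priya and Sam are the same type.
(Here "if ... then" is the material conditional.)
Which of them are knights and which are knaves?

Since Priya is a knight, "it is not true that Sam is a knight" needs to be true, which holds.
Sam is a knave; "Uma is a knave and Ravi is a knight" is false, as required.
Ravi is a knave, and the claim "Priya is the same type as Walt" is indeed false.
As a knave, Dana's statement "Priya is a knave if Uma is a knight" should be false; it is.
As a knight, Uma's statement "Sam is the same type as Ravi" should be true; it is.
Vera is a knave, so "Uma and Sam are both knights" must be false — and it is.
Walt is a knave, and the claim "Priya and Sam are the same type" is indeed false.

Priya is a knight, Sam is a knave, Ravi is a knave, Dana is a knave, Uma is a knight, Vera is a knave, and Walt is a knave.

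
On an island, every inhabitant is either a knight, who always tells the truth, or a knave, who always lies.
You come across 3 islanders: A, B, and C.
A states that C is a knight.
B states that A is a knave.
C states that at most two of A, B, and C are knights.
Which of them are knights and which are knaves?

A (knight): "C is a knight" — True. ✓
B (knave): "A is a knave" — false. ✓
C (knight): "at most two of A, B, and C are knights" — True. ✓

A is a knight, B is a knave, and C is a knight.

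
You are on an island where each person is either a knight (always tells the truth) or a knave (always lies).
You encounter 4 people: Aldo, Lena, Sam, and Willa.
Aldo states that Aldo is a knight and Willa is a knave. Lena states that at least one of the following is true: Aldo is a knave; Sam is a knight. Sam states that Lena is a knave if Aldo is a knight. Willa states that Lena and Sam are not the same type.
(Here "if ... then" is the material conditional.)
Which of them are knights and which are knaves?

Suppose Aldo is a knight. Then Aldo's statement "Aldo is a knight and Willa is a knave" would have to be true. Checking the 8 ways to assign the others, none is consistent with every speaker.
(For instance, with Lena=knight, Sam=knight, Willa=knave, Sam's claim "Lena is a knave if Aldo is a knight" comes out false where it would need to be true.)
So Aldo must be a knave, making "Aldo is a knight and Willa is a knave" false. Taking Aldo=knave, Lena=knight, Sam=knight, Willa=knave, each remaining statement checks out:
  Lena (knight): "at least one of the following is true: Aldo is a knave; Sam is a knight" — true. ✓
  Sam (knight): "Lena is a knave if Aldo is a knight" — true. ✓
  Willa (knave): "Lena and Sam are not the same type" — false. ✓
This is the unique consistent assignment.

Knights: Lena and Sam. Knaves: Aldo and Willa.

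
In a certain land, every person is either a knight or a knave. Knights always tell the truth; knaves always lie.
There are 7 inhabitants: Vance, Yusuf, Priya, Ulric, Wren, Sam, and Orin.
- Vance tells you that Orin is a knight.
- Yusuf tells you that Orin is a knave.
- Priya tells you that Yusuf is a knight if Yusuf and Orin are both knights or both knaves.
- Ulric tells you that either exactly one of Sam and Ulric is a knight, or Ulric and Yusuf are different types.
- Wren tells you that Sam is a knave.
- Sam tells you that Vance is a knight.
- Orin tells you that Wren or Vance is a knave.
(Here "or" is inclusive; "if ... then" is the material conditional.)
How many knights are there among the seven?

5

The unique consistent assignment is Vance=knight, Yusuf=knave, Priya=knight, Ulric=knight, Wren=knave, Sam=knight, Orin=knight.
That has 5 knights.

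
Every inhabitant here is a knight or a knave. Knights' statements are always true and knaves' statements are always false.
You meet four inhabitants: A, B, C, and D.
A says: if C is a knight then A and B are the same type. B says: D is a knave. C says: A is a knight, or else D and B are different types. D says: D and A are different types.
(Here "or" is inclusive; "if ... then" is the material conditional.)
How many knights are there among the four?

The unique consistent assignment is A=knave, B=knight, C=knight, D=knave.
That has 2 knights.

2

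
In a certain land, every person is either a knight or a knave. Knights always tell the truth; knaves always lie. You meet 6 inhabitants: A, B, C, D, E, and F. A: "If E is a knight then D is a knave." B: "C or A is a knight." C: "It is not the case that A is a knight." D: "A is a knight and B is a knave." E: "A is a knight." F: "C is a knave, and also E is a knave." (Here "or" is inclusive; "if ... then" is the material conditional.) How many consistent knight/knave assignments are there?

Consistent assignments:
  A=knight, B=knight, C=knave, D=knave, E=knight, F=knave

1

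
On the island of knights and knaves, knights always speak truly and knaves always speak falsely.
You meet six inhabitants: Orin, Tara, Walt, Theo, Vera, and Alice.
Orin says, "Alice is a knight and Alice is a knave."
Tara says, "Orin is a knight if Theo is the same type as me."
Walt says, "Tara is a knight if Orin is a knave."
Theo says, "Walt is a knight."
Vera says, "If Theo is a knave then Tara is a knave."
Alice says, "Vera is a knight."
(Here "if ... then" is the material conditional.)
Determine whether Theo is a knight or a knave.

Consistent assignments: {Orin=knave, Tara=knave, Walt=knave, Theo=knave, Vera=knight, Alice=knight}
In every consistent assignment, Theo is a knave.

Theo is a knave.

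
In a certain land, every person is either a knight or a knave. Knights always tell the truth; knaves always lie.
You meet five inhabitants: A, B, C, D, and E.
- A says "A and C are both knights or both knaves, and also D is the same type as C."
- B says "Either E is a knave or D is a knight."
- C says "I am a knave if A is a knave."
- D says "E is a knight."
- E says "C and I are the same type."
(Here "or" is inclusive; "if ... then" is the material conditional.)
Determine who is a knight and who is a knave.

A is a knight, B is a knight, C is a knight, D is a knight, and E is a knight.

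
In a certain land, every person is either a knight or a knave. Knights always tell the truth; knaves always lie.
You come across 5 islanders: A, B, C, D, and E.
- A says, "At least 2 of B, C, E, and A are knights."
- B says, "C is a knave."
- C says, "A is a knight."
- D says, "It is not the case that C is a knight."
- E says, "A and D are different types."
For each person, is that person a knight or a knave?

A is a knight, B is a knave, C is a knight, D is a knave, and E is a knight.

Suppose A is a knave. Then A's statement "at least 2 of B, C, E, and A are knights" would have to be false. Checking the 16 ways to assign the others, none is consistent with every speaker.
(For instance, with B=knave, C=knight, D=knave, E=knight, A's claim "at least 2 of B, C, E, and A are knights" comes out true where it would need to be false.)
So A must be a knight, making "at least 2 of B, C, E, and A are knights" true. Taking A=knight, B=knave, C=knight, D=knave, E=knight, each remaining statement checks out:
  B (knave): "C is a knave" — false. ✓
  C (knight): "A is a knight" — true. ✓
  D (knave): "it is not the case that C is a knight" — false. ✓
  E (knight): "A and D are different types" — true. ✓
This is the unique consistent assignment.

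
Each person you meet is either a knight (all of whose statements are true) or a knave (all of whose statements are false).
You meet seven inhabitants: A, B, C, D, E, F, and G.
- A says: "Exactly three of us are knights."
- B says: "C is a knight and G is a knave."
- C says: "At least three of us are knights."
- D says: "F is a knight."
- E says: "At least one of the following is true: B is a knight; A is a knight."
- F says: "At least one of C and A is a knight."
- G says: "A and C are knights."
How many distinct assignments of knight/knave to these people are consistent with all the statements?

2

Consistent assignments:
  A=knave, B=knight, C=knight, D=knight, E=knight, F=knight, G=knave
  A=knave, B=knave, C=knave, D=knave, E=knave, F=knave, G=knave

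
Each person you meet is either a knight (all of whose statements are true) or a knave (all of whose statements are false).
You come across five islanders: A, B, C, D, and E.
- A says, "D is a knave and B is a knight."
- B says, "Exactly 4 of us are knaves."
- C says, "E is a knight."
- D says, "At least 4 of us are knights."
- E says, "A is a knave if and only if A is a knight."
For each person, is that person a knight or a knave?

A is a knave, B is a knave, C is a knave, D is a knave, and E is a knave.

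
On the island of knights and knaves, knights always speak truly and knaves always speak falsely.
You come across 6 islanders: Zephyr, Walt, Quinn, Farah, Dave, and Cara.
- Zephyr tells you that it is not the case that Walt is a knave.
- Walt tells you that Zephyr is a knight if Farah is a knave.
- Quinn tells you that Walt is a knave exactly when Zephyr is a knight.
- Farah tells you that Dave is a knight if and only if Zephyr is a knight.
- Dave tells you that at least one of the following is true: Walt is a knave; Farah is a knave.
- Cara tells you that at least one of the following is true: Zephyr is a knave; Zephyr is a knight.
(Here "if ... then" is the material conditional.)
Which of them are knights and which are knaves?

Zephyr is a knave, and the claim "it is not the case that Walt is a knave" is indeed False.
Walt is a knave; "Zephyr is a knight if Farah is a knave" is False, as required.
Quinn is a knave, so "Walt is a knave exactly when Zephyr is a knight" must be False — and it is.
As a knave, Farah's statement "Dave is a knight if and only if Zephyr is a knight" should be False; it is.
As a knight, Dave's statement "at least one of the following is true: Walt is a knave; Farah is a knave" should be true; it is.
Cara is a knight; "at least one of the following is true: Zephyr is a knave; Zephyr is a knight" is true, as required.

Zephyr is a knave, Walt is a knave, Quinn is a knave, Farah is a knave, Dave is a knight, and Cara is a knight.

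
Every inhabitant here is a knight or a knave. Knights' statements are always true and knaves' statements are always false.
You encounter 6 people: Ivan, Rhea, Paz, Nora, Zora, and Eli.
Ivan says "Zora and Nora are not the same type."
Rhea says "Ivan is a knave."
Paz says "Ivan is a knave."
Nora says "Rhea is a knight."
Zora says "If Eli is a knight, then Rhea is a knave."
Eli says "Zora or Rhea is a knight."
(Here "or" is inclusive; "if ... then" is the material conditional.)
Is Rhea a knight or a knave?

Rhea is a knave.

Consistent assignments: {Ivan=knight, Rhea=knave, Paz=knave, Nora=knave, Zora=knight, Eli=knight}
In every consistent assignment, Rhea is a knave.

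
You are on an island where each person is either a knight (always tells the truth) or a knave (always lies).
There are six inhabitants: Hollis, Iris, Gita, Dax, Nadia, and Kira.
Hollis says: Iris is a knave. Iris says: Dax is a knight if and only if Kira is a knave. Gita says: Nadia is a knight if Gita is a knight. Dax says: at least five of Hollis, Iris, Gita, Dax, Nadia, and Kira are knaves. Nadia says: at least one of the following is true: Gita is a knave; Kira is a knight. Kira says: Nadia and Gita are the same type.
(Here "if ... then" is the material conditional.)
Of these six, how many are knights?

The unique consistent assignment is Hollis=knave, Iris=knight, Gita=knight, Dax=knave, Nadia=knight, Kira=knight.
That has 4 knights.

4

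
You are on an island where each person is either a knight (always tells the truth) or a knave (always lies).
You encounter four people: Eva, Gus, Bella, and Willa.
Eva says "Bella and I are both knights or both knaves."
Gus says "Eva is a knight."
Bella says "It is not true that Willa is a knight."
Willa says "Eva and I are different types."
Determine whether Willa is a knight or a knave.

Consistent assignments: {Eva=knave, Gus=knave, Bella=knight, Willa=knave}
In every consistent assignment, Willa is a knave.

Willa is a knave.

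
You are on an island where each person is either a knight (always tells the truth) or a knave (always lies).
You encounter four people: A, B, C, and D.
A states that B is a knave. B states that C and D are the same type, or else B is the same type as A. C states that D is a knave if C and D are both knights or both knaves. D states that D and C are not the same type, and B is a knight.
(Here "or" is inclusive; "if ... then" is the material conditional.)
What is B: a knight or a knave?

Consistent assignments: {A=knight, B=knave, C=knight, D=knave}
In every consistent assignment, B is a knave.

B is a knave.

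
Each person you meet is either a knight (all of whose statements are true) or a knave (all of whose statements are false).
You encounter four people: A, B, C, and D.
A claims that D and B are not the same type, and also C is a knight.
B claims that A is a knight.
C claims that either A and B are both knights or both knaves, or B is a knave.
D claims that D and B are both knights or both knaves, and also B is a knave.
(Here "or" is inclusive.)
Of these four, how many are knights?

3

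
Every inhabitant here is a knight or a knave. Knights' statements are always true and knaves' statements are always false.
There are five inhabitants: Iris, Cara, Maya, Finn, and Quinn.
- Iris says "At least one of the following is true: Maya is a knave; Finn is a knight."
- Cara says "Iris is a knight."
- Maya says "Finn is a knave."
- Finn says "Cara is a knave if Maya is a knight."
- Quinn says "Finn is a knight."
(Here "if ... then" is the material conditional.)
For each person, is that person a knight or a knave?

Iris is a knight, Cara is a knight, Maya is a knave, Finn is a knight, and Quinn is a knight.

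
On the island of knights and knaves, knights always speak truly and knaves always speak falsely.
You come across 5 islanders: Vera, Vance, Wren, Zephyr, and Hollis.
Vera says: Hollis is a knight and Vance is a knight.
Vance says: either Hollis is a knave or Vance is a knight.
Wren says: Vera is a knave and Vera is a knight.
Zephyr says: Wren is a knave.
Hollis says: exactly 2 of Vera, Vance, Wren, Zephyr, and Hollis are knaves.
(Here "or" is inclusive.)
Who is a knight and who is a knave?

Suppose Vera is a knight. Then Vera's statement "Hollis is a knight and Vance is a knight" would have to be true. Checking the 16 ways to assign the others, none is consistent with every speaker.
(For instance, with Vance=knight, Wren=knave, Zephyr=knight, Hollis=knave, Vera's claim "Hollis is a knight and Vance is a knight" comes out false where it would need to be true.)
So Vera must be a knave, making "Hollis is a knight and Vance is a knight" false. Taking Vera=knave, Vance=knight, Wren=knave, Zephyr=knight, Hollis=knave, each remaining statement checks out:
  Vance (knight): "either Hollis is a knave or Vance is a knight" — true. ✓
  Wren (knave): "Vera is a knave and Vera is a knight" — false. ✓
  Zephyr (knight): "Wren is a knave" — true. ✓
  Hollis (knave): "exactly 2 of Vera, Vance, Wren, Zephyr, and Hollis are knaves" — false. ✓
This is the unique consistent assignment.

Vera is a knave, Vance is a knight, Wren is a knave, Zephyr is a knight, and Hollis is a knave.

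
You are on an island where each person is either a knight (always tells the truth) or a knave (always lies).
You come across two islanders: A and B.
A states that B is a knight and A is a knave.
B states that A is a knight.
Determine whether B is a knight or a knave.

B is a knave.

Consistent assignments: {A=knave, B=knave}
In every consistent assignment, B is a knave.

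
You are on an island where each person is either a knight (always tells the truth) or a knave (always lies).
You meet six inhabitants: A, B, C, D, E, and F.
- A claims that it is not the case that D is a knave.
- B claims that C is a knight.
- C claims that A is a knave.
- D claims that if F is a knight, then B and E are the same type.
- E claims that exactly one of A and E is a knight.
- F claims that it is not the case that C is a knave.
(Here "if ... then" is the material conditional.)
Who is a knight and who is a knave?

Knights: B, C, and F. Knaves: A, D, and E.

A (knave): "it is not the case that D is a knave" — false. ✓
B is a knight, and the claim "C is a knight" is indeed True.
C is a knight; "A is a knave" is True, as required.
D (knave): "if F is a knight, then B and E are the same type" — false. ✓
As a knave, E's statement "exactly one of A and E is a knight" should be false; it is.
As a knight, F's statement "it is not the case that C is a knave" should be True; it is.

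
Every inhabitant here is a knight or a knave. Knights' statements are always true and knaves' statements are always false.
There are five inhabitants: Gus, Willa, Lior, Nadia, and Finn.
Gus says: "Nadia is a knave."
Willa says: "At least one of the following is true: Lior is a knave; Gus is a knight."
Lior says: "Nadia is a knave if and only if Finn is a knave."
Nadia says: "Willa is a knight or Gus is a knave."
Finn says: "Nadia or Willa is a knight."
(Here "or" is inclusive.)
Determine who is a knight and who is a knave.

Knights: Lior, Nadia, and Finn. Knaves: Gus and Willa.

Suppose Gus is a knight. Then Gus's statement "Nadia is a knave" would have to be true. Checking the 16 ways to assign the others, none is consistent with every speaker.
(For instance, with Willa=knave, Lior=knight, Nadia=knight, Finn=knight, Gus's claim "Nadia is a knave" comes out false where it would need to be true.)
So Gus must be a knave, making "Nadia is a knave" false. Taking Gus=knave, Willa=knave, Lior=knight, Nadia=knight, Finn=knight, each remaining statement checks out:
  Willa (knave): "at least one of the following is true: Lior is a knave; Gus is a knight" — false. ✓
  Lior (knight): "Nadia is a knave if and only if Finn is a knave" — true. ✓
  Nadia (knight): "Willa is a knight or Gus is a knave" — true. ✓
  Finn (knight): "Nadia or Willa is a knight" — true. ✓
This is the unique consistent assignment.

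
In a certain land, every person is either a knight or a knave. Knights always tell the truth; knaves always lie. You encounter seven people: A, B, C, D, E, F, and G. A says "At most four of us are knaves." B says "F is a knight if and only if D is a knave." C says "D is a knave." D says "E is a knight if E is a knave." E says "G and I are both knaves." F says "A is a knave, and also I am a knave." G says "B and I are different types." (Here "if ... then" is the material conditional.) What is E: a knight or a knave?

Consistent assignments: {A=knight, B=knave, C=knight, D=knave, E=knave, F=knave, G=knight}
In every consistent assignment, E is a knave.

E is a knave.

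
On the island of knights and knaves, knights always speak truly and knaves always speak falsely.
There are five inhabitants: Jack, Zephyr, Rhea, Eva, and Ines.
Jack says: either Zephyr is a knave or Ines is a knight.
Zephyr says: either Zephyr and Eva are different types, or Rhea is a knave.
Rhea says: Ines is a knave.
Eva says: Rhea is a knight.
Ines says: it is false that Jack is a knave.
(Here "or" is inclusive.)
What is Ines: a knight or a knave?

Consistent assignments: {Jack=knight, Zephyr=knight, Rhea=knave, Eva=knave, Ines=knight}
In every consistent assignment, Ines is a knight.

Ines is a knight.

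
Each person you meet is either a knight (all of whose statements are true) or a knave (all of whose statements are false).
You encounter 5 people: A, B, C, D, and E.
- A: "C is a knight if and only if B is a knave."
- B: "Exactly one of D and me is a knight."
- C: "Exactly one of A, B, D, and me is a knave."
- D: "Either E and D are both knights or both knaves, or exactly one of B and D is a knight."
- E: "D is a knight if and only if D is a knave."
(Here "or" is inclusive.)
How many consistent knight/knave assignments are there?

0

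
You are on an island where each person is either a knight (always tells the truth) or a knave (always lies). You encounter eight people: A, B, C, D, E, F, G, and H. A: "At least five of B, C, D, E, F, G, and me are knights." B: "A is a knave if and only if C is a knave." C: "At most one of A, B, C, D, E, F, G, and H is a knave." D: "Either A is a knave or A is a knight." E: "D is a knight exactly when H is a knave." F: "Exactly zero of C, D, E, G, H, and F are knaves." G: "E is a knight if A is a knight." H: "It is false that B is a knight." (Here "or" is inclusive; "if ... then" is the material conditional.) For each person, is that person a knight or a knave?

Knights: B, D, E, and G. Knaves: A, C, F, and H.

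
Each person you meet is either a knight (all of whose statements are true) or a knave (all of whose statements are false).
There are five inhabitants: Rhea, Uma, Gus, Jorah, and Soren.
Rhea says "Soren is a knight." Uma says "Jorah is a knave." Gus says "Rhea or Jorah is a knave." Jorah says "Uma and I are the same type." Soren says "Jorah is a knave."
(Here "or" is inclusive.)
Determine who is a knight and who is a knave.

Knights: Rhea, Uma, Gus, and Soren. Knaves: Jorah.

Rhea (knight): "Soren is a knight" — True. ✓
Uma (knight): "Jorah is a knave" — True. ✓
Since Gus is a knight, "Rhea or Jorah is a knave" needs to be True, which holds.
Jorah is a knave; "Uma and I are the same type" is false, as required.
Soren is a knight, and the claim "Jorah is a knave" is indeed True.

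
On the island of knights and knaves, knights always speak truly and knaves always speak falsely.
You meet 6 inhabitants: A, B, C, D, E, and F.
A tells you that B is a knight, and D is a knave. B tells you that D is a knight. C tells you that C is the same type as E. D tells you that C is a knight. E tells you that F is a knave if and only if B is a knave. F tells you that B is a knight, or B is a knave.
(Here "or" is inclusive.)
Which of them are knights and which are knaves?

A is a knave, so "B is a knight, and D is a knave" must be false — and it is.
B is a knight, so "D is a knight" must be True — and it is.
C is a knight, and the claim "C is the same type as E" is indeed True.
D (knight): "C is a knight" — True. ✓
Since E is a knight, "F is a knave if and only if B is a knave" needs to be True, which holds.
F (knight): "B is a knight, or B is a knave" — True. ✓

A is a knave, B is a knight, C is a knight, D is a knight, E is a knight, and F is a knight.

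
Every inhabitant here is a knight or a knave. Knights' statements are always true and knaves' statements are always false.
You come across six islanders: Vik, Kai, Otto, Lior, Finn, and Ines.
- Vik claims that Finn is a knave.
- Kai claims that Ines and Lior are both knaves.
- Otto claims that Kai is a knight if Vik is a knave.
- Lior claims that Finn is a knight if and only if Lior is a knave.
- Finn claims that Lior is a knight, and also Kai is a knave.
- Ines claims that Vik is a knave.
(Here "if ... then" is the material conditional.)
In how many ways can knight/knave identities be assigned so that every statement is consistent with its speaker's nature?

Consistent assignments:
  Vik=knight, Kai=knight, Otto=knight, Lior=knave, Finn=knave, Ines=knave

1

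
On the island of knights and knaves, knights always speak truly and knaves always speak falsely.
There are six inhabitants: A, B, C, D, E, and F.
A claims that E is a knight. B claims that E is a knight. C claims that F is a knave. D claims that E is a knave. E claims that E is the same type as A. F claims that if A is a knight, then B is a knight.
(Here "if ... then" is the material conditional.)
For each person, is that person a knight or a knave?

A is a knight, B is a knight, C is a knave, D is a knave, E is a knight, and F is a knight.

A is a knight, so "E is a knight" must be true — and it is.
B (knight): "E is a knight" — true. ✓
C is a knave; "F is a knave" is false, as required.
D is a knave, and the claim "E is a knave" is indeed false.
Since E is a knight, "E is the same type as A" needs to be true, which holds.
F is a knight, and the claim "if A is a knight, then B is a knight" is indeed true.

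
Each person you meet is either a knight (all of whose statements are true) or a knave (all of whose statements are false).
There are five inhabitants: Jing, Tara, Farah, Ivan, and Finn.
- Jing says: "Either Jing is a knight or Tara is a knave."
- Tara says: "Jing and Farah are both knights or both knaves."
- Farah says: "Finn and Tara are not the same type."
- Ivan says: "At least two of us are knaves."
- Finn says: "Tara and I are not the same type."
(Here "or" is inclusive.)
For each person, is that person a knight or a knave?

Suppose Jing is a knave. Then Jing's statement "either Jing is a knight or Tara is a knave" would have to be false. Checking the 16 ways to assign the others, none is consistent with every speaker.
(For instance, with Tara=knave, Farah=knave, Ivan=knight, Finn=knave, Jing's claim "either Jing is a knight or Tara is a knave" comes out true where it would need to be false.)
So Jing must be a knight, making "either Jing is a knight or Tara is a knave" true. Taking Jing=knight, Tara=knave, Farah=knave, Ivan=knight, Finn=knave, each remaining statement checks out:
  Tara (knave): "Jing and Farah are both knights or both knaves" — false. ✓
  Farah (knave): "Finn and Tara are not the same type" — false. ✓
  Ivan (knight): "at least two of us are knaves" — true. ✓
  Finn (knave): "Tara and I are not the same type" — false. ✓
This is the unique consistent assignment.

Jing is a knight, Tara is a knave, Farah is a knave, Ivan is a knight, and Finn is a knave.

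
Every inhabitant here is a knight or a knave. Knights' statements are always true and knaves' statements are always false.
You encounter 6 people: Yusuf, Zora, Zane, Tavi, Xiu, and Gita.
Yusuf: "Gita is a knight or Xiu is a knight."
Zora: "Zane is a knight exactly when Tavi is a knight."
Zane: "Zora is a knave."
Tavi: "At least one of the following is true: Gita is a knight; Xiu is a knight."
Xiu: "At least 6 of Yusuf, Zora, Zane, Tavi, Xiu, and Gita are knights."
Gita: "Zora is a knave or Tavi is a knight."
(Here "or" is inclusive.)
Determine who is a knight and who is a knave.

Yusuf is a knave, Zora is a knight, Zane is a knave, Tavi is a knave, Xiu is a knave, and Gita is a knave.

Yusuf is a knave, and the claim "Gita is a knight or Xiu is a knight" is indeed False.
As a knight, Zora's statement "Zane is a knight exactly when Tavi is a knight" should be True; it is.
Zane is a knave, and the claim "Zora is a knave" is indeed False.
Tavi is a knave, and the claim "at least one of the following is true: Gita is a knight; Xiu is a knight" is indeed False.
Since Xiu is a knave, "at least 6 of Yusuf, Zora, Zane, Tavi, Xiu, and Gita are knights" needs to be False, which holds.
Gita is a knave, and the claim "Zora is a knave or Tavi is a knight" is indeed False.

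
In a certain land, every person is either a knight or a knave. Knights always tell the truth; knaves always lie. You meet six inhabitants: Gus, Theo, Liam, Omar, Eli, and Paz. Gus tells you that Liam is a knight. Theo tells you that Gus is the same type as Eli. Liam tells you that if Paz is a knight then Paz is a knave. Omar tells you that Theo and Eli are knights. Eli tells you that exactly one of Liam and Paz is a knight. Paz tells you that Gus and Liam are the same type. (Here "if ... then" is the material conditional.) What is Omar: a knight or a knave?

Omar is a knave.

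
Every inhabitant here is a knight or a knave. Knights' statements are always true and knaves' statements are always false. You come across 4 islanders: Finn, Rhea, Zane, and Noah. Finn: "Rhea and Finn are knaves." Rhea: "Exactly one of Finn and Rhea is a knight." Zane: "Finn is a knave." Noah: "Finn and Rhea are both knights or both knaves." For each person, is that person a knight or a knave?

Knights: Rhea and Zane. Knaves: Finn and Noah.

Suppose Finn is a knight. Then Finn's statement "Rhea and Finn are knaves" would have to be true. Checking the 8 ways to assign the others, none is consistent with every speaker.
(For instance, with Rhea=knight, Zane=knight, Noah=knave, Finn's claim "Rhea and Finn are knaves" comes out false where it would need to be true.)
So Finn must be a knave, making "Rhea and Finn are knaves" false. Taking Finn=knave, Rhea=knight, Zane=knight, Noah=knave, each remaining statement checks out:
  Rhea (knight): "exactly one of Finn and Rhea is a knight" — true. ✓
  Zane (knight): "Finn is a knave" — true. ✓
  Noah (knave): "Finn and Rhea are both knights or both knaves" — false. ✓
This is the unique consistent assignment.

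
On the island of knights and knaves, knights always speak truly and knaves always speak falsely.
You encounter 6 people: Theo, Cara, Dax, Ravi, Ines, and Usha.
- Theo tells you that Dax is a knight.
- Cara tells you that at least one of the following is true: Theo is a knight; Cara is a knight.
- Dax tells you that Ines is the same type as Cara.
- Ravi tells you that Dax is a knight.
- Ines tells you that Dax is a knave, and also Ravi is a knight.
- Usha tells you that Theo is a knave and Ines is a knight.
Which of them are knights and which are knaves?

Knights: Cara. Knaves: Theo, Dax, Ravi, Ines, and Usha.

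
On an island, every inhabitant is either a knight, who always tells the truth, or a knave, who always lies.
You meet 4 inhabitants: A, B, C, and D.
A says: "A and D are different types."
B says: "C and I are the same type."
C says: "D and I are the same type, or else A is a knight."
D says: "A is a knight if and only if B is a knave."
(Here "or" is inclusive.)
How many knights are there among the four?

The unique consistent assignment is A=knight, B=knight, C=knight, D=knave.
That has 3 knights.

3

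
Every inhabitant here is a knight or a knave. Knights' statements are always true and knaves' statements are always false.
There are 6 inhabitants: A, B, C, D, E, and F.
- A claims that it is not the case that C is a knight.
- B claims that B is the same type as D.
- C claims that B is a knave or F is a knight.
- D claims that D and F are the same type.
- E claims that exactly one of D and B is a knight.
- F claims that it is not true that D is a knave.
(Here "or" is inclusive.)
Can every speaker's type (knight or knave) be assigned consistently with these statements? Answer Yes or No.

Yes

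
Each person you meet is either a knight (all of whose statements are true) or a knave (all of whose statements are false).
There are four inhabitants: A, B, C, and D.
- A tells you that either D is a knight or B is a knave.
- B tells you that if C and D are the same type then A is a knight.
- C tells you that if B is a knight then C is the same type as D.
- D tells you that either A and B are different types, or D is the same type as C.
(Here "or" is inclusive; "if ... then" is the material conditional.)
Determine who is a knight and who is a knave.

Suppose A is a knave. Then A's statement "either D is a knight or B is a knave" would have to be false. Checking the 8 ways to assign the others, none is consistent with every speaker.
(For instance, with B=knight, C=knight, D=knight, A's claim "either D is a knight or B is a knave" comes out true where it would need to be false.)
So A must be a knight, making "either D is a knight or B is a knave" true. Taking A=knight, B=knight, C=knight, D=knight, each remaining statement checks out:
  B (knight): "if C and D are the same type then A is a knight" — true. ✓
  C (knight): "if B is a knight then C is the same type as D" — true. ✓
  D (knight): "either A and B are different types, or D is the same type as C" — true. ✓
This is the unique consistent assignment.

A is a knight, B is a knight, C is a knight, and D is a knight.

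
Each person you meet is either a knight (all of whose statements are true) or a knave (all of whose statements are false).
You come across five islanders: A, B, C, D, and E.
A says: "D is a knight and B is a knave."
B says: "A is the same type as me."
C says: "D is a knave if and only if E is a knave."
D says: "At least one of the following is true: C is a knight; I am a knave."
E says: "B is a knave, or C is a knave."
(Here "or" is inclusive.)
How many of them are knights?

4

The unique consistent assignment is A=knight, B=knave, C=knight, D=knight, E=knight.
That has 4 knights.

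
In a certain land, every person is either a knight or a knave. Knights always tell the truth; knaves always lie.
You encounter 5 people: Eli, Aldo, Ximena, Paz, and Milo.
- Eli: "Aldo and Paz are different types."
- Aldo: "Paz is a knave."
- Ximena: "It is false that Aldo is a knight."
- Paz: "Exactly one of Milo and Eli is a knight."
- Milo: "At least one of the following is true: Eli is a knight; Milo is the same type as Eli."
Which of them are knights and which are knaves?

Knights: Eli, Aldo, and Milo. Knaves: Ximena and Paz.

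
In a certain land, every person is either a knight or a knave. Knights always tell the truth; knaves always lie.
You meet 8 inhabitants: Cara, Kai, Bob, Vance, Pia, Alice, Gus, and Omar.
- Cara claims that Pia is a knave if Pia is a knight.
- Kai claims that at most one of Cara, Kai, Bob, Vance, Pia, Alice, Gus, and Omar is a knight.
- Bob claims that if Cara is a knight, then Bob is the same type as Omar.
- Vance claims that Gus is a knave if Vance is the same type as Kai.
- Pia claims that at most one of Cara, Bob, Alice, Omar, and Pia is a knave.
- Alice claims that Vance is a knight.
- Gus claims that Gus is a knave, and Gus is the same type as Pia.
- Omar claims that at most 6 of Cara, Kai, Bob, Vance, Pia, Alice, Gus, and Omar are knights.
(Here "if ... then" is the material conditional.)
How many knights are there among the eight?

5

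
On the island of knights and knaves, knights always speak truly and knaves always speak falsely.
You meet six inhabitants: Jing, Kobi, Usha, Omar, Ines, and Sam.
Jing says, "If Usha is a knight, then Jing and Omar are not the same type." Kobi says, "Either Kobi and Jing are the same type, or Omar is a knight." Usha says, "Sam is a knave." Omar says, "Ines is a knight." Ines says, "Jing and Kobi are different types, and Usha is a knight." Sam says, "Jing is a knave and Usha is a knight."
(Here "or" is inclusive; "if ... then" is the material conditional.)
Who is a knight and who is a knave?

Jing is a knight, Kobi is a knight, Usha is a knight, Omar is a knave, Ines is a knave, and Sam is a knave.

Since Jing is a knight, "if Usha is a knight, then Jing and Omar are not the same type" needs to be True, which holds.
Kobi is a knight, and the claim "either Kobi and Jing are the same type, or Omar is a knight" is indeed True.
Usha is a knight, so "Sam is a knave" must be True — and it is.
As a knave, Omar's statement "Ines is a knight" should be false; it is.
As a knave, Ines's statement "Jing and Kobi are different types, and Usha is a knight" should be false; it is.
Sam is a knave; "Jing is a knave and Usha is a knight" is false, as required.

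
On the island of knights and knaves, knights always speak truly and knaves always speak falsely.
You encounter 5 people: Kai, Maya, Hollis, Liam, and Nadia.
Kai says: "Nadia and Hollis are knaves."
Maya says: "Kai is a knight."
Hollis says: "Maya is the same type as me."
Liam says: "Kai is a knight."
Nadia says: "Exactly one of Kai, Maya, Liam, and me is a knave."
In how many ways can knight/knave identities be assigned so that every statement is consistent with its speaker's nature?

0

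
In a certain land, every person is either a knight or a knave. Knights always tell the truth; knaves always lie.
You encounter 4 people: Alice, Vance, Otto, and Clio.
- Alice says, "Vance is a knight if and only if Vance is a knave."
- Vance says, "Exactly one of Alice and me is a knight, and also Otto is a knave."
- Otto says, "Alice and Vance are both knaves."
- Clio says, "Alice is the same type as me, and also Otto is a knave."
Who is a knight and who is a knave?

Knights: Otto. Knaves: Alice, Vance, and Clio.

Suppose Alice is a knight. Then Alice's statement "Vance is a knight if and only if Vance is a knave" would have to be true. Checking the 8 ways to assign the others, none is consistent with every speaker.
(For instance, with Vance=knave, Otto=knight, Clio=knave, Alice's claim "Vance is a knight if and only if Vance is a knave" comes out false where it would need to be true.)
So Alice must be a knave, making "Vance is a knight if and only if Vance is a knave" false. Taking Alice=knave, Vance=knave, Otto=knight, Clio=knave, each remaining statement checks out:
  Vance (knave): "exactly one of Alice and me is a knight, and also Otto is a knave" — false. ✓
  Otto (knight): "Alice and Vance are both knaves" — true. ✓
  Clio (knave): "Alice is the same type as me, and also Otto is a knave" — false. ✓
This is the unique consistent assignment.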